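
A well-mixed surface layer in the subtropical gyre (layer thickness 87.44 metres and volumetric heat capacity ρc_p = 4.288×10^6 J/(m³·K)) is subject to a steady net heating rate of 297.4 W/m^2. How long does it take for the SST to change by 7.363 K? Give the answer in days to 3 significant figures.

Areal heat capacity C = ρc_p × D = 4.288×10^6 × 87.44 = 3.75×10^8 J m⁻² K⁻¹.
Time required: Δt = C ΔT / F = 3.75×10^8 × 7.363 / 297.4 = 9.28×10^6 s.
In days: 9.28×10^6 s / (86400 s/day) = 107 days.

107 days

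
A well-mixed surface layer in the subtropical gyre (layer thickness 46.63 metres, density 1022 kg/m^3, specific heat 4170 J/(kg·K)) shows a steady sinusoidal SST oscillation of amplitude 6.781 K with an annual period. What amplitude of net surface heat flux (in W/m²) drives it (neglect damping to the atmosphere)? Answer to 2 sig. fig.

270

Areal heat capacity C = ρ c_p D = 1022 × 4170 × 46.63 = 1.99×10^8 J/(m^2 K).
ω = 2π / 3.15×10^7 s = 1.99×10^-7 s⁻¹.
Cω = 1.99×10^8 × 1.99×10^-7 = 39.6 W/(m²·K).
F₀ = A × Cω = 6.781 × 39.6 = 268 W/m².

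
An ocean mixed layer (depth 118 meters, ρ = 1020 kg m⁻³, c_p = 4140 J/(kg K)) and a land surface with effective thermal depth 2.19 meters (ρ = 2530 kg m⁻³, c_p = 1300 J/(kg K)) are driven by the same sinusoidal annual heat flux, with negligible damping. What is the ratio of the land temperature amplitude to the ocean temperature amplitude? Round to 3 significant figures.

69.2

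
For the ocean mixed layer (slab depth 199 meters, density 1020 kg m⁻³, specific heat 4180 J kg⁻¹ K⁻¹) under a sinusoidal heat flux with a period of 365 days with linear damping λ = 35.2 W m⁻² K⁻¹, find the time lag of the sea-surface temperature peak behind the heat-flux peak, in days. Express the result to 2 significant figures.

79 days

Areal heat capacity C = ρ c_p D = 1020 × 4180 × 199 = 8.48×10^8 J m⁻² K⁻¹.
ω = 2π / 3.15×10^7 s = 1.99×10^-7 s⁻¹.
Phase lag φ = arctan(Cω/λ) = arctan(169/35.2) = 1.37 rad.
Time lag = φ / ω = 1.37 / 1.99×10^-7 = 6.85×10^6 s = 79.3 days.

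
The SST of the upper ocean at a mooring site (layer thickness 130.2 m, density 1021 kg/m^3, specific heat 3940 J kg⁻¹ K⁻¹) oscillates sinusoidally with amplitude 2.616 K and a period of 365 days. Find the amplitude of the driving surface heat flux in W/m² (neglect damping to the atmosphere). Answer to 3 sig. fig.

273

Areal heat capacity C = ρ c_p D = 1021 × 3940 × 130.2 = 5.24×10^8 J/(m²·K).
ω = 2π / 3.15×10^7 s = 1.99×10^-7 s⁻¹.
Cω = 5.24×10^8 × 1.99×10^-7 = 104 W/(m²·K).
F₀ = A × Cω = 2.616 × 104 = 273 W/m².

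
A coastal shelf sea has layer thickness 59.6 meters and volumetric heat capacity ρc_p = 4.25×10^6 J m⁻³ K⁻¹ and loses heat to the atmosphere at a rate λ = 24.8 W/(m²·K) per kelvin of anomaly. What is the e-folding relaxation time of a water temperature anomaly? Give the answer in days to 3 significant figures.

118 days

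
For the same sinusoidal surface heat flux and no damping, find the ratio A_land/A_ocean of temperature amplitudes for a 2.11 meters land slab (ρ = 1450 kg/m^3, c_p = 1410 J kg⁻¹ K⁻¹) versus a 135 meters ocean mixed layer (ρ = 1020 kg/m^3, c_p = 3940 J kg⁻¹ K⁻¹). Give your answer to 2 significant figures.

130

C_ocean = 1020 × 3940 × 135 = 5.43×10^8 J/(m²·K).
C_land = 1450 × 1410 × 2.11 = 4.31×10^6 J/(m²·K).
Undamped amplitude ∝ 1/C, so A_land/A_ocean = C_ocean/C_land = 126.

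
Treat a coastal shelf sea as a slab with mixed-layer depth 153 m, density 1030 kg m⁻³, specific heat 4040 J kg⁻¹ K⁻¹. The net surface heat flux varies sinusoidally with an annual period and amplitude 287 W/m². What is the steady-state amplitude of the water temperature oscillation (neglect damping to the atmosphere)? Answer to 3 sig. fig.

2.26 K

Areal heat capacity C = ρ c_p D = 1030 × 4040 × 153 = 6.37×10^8 J m⁻² K⁻¹.
Angular frequency ω = 2π / T = 2π / 3.15×10^7 s = 1.99×10^-7 s⁻¹.
Cω = 6.37×10^8 × 1.99×10^-7 = 127 W/(m²·K).
Amplitude A = F₀ / (Cω) = 287 / 127 = 2.26 K.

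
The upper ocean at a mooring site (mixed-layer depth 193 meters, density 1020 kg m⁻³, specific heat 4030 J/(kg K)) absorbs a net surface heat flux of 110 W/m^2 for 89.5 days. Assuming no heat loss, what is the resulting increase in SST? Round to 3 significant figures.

1.07 K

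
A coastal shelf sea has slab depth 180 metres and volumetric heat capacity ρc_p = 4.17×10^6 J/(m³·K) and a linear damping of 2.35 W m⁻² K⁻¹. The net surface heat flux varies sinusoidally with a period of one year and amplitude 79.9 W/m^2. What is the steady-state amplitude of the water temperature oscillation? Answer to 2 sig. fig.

0.53 K

Areal heat capacity C = ρc_p × D = 4.17×10^6 × 180 = 7.51×10^8 J m⁻² K⁻¹.
Angular frequency ω = 2π / T = 2π / 3.15×10^7 s = 1.99×10^-7 s⁻¹.
√((Cω)² + λ²) = √((150)² + 2.35²) = 150 W/(m²·K).
Amplitude A = F₀ / √((Cω)²+λ²) = 79.9 / 150 = 0.534 K.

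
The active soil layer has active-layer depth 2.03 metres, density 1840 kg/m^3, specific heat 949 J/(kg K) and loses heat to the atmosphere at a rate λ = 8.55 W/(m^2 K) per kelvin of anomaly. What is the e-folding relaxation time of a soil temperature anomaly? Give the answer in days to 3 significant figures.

4.80 days

Areal heat capacity C = ρ c_p D = 1840 × 949 × 2.03 = 3.54×10^6 J/(m²·K).
Relaxation time τ = C / λ = 3.54×10^6 / 8.55 = 4.15×10^5 s.
In days: 4.15×10^5 s / (86400 s/day) = 4.80 days.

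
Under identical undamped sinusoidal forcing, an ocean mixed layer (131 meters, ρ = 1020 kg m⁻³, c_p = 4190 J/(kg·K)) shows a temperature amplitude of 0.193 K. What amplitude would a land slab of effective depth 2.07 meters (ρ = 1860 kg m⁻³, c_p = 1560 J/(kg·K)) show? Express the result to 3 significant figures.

C_ocean = 5.60×10^8 J/(m²·K); C_land = 6.01×10^6 J/(m²·K).
A ∝ 1/C ⇒ A_land = A_ocean × C_ocean/C_land = 0.193 × 93.2 = 18.0 K.

18.0 K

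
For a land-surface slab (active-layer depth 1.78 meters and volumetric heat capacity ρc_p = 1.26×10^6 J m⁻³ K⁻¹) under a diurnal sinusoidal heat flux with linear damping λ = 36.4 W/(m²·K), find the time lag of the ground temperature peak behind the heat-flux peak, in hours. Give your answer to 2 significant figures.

Areal heat capacity C = ρc_p × D = 1.26×10^6 × 1.78 = 2.24×10^6 J/(m^2 K).
ω = 2π / 86400 s = 7.27×10^-5 s⁻¹.
Phase lag φ = arctan(Cω/λ) = arctan(163/36.4) = 1.35 rad.
Time lag = φ / ω = 1.35 / 7.27×10^-5 = 18600 s = 5.16 hours.

5.2 hours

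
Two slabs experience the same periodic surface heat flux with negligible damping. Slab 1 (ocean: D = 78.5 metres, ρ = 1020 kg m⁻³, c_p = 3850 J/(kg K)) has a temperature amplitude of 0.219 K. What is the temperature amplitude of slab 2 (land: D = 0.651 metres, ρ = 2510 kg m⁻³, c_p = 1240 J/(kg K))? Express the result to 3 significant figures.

33.3 K

C_ocean = 3.08×10^8 J/(m²·K); C_land = 2.03×10^6 J/(m²·K).
A ∝ 1/C ⇒ A_land = A_ocean × C_ocean/C_land = 0.219 × 152 = 33.3 K.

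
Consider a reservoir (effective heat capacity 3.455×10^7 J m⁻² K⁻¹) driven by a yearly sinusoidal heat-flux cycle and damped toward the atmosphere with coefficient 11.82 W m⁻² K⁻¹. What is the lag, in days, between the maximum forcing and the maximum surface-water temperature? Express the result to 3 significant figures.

Areal heat capacity C = 3.455×10^7 J m⁻² K⁻¹ (given).
ω = 2π / 3.15×10^7 s = 1.99×10^-7 s⁻¹.
Phase lag φ = arctan(Cω/λ) = arctan(6.88/11.82) = 0.527 rad.
Time lag = φ / ω = 0.527 / 1.99×10^-7 = 2.65×10^6 s = 30.6 days.

30.6 days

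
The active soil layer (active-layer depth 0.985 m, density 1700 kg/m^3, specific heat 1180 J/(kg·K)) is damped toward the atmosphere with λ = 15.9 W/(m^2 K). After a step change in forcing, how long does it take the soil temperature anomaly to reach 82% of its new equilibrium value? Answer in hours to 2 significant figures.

Areal heat capacity C = ρ c_p D = 1700 × 1180 × 0.985 = 1.98×10^6 J/(m²·K).
τ = C / λ = 1.98×10^6 / 15.9 = 1.24×10^5 s.
Fraction reached: 1 − e^(−t/τ) = 0.82 ⇒ t = −τ ln(1 − 0.82) = τ × 1.71.
t = 2.13×10^5 s = 59.2 hours.

59 hours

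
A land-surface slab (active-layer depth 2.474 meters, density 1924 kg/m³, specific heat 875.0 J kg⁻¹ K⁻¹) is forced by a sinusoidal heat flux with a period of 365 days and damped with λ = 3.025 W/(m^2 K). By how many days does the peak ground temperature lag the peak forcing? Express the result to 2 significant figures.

16 days

Areal heat capacity C = ρ c_p D = 1924 × 875.0 × 2.474 = 4.16×10^6 J/(m^2 K).
ω = 2π / 3.15×10^7 s = 1.99×10^-7 s⁻¹.
Phase lag φ = arctan(Cω/λ) = arctan(0.830/3.025) = 0.268 rad.
Time lag = φ / ω = 0.268 / 1.99×10^-7 = 1.34×10^6 s = 15.6 days.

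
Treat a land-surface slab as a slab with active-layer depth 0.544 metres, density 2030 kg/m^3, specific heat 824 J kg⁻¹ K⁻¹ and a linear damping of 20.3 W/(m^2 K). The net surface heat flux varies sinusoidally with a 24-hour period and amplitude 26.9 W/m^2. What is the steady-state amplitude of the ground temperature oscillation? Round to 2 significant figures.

Areal heat capacity C = ρ c_p D = 2030 × 824 × 0.544 = 9.10×10^5 J/(m^2 K).
Angular frequency ω = 2π / T = 2π / 86400 s = 7.27×10^-5 s⁻¹.
√((Cω)² + λ²) = √((66.2)² + 20.3²) = 69.2 W/(m²·K).
Amplitude A = F₀ / √((Cω)²+λ²) = 26.9 / 69.2 = 0.389 K.

0.39 K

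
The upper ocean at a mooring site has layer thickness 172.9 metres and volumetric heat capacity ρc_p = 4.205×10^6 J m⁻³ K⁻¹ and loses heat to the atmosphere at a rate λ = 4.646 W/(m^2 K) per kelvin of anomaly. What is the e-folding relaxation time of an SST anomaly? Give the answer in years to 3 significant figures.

4.96 years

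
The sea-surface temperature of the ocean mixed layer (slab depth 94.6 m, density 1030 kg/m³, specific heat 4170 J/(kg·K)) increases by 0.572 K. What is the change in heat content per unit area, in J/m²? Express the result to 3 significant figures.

Areal heat capacity C = ρ c_p D = 1030 × 4170 × 94.6 = 4.06×10^8 J/(m^2 K).
ΔQ = C ΔT = 4.06×10^8 × 0.572 = 2.32×10^8 J/m².

2.32×10^8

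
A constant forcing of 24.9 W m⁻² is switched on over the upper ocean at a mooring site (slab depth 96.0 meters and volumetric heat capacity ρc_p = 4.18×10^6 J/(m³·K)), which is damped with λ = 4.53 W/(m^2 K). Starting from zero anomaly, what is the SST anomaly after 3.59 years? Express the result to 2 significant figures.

Areal heat capacity C = ρc_p × D = 4.18×10^6 × 96.0 = 4.01×10^8 J/(m^2 K).
τ = C / λ = 4.01×10^8 / 4.53 = 8.86×10^7 s.
Equilibrium anomaly ΔT_eq = F / λ = 24.9 / 4.53 = 5.50 K.
t = 3.59 years = 1.13×10^8 s, so t/τ = 1.28.
ΔT(t) = ΔT_eq (1 − e^(−t/τ)) = 5.50 × (1 − e^−1.28) = 3.97 K.

4.0 K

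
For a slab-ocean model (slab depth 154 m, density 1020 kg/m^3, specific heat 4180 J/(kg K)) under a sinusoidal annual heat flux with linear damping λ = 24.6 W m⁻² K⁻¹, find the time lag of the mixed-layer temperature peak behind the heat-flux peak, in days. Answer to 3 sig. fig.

80.5 days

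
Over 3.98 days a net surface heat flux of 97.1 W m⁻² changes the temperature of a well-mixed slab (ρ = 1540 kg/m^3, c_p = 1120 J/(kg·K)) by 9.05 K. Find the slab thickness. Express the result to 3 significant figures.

Heat input Q = F Δt = 97.1 × 3.44×10^5 s = 3.34×10^7 J/m².
Required areal heat capacity C = Q / ΔT = 3.69×10^6 J/(m²·K).
Depth D = C / (ρ c_p) = 3.69×10^6 / (1540 × 1120) = 2.14 m.

2.14 m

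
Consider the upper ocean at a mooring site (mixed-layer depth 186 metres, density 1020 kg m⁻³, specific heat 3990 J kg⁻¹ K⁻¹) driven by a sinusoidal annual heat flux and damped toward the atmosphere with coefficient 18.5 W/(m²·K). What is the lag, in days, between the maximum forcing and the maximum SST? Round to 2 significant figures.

84 days

Areal heat capacity C = ρ c_p D = 1020 × 3990 × 186 = 7.57×10^8 J m⁻² K⁻¹.
ω = 2π / 3.15×10^7 s = 1.99×10^-7 s⁻¹.
Phase lag φ = arctan(Cω/λ) = arctan(151/18.5) = 1.45 rad.
Time lag = φ / ω = 1.45 / 1.99×10^-7 = 7.27×10^6 s = 84.2 days.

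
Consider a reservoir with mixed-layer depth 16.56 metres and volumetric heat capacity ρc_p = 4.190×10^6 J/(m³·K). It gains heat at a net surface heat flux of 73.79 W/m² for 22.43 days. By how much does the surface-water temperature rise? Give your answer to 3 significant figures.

Areal heat capacity C = ρc_p × D = 4.190×10^6 × 16.56 = 6.94×10^7 J/(m^2 K).
Net heat input Q = F Δt = 73.79 × (22.43 days × 86400 s/day) = 1.43×10^8 J/m².
ΔT = Q / C = 1.43×10^8 / 6.94×10^7 = 2.06 K.

2.06 K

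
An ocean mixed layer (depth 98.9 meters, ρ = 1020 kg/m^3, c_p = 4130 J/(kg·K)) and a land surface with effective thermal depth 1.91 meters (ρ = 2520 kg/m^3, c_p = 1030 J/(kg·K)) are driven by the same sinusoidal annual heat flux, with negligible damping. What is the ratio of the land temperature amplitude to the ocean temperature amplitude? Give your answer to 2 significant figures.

84

C_ocean = 1020 × 4130 × 98.9 = 4.17×10^8 J/(m²·K).
C_land = 2520 × 1030 × 1.91 = 4.96×10^6 J/(m²·K).
Undamped amplitude ∝ 1/C, so A_land/A_ocean = C_ocean/C_land = 84.0.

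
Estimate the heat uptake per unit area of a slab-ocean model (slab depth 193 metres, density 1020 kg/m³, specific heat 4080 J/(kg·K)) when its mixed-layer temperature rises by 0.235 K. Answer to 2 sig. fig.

Areal heat capacity C = ρ c_p D = 1020 × 4080 × 193 = 8.03×10^8 J/(m²·K).
ΔQ = C ΔT = 8.03×10^8 × 0.235 = 1.89×10^8 J/m².

1.9×10^8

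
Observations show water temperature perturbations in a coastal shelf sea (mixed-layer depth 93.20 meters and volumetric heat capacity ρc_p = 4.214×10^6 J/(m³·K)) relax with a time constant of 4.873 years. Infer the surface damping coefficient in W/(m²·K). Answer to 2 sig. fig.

2.6

Areal heat capacity C = ρc_p × D = 4.214×10^6 × 93.20 = 3.93×10^8 J/(m²·K).
τ = 4.873 years = 1.54×10^8 s.
λ = C / τ = 3.93×10^8 / 1.54×10^8 = 2.55 W/(m²·K).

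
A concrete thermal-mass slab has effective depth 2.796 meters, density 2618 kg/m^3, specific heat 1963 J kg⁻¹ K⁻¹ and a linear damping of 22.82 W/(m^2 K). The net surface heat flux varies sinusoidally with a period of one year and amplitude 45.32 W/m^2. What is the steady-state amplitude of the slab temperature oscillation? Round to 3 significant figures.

1.97 K

Areal heat capacity C = ρ c_p D = 2618 × 1963 × 2.796 = 1.44×10^7 J/(m²·K).
Angular frequency ω = 2π / T = 2π / 3.15×10^7 s = 1.99×10^-7 s⁻¹.
√((Cω)² + λ²) = √((2.86)² + 22.82²) = 23.0 W/(m²·K).
Amplitude A = F₀ / √((Cω)²+λ²) = 45.32 / 23.0 = 1.97 K.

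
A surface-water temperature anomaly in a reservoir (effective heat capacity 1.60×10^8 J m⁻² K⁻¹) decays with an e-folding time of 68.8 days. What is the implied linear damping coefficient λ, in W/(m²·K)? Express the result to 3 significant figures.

26.9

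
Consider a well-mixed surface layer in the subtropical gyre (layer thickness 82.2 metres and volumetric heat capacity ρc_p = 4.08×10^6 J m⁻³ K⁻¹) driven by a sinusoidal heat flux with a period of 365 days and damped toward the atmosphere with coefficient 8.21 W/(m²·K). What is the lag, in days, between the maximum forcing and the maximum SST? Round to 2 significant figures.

84 days

Areal heat capacity C = ρc_p × D = 4.08×10^6 × 82.2 = 3.35×10^8 J/(m²·K).
ω = 2π / 3.15×10^7 s = 1.99×10^-7 s⁻¹.
Phase lag φ = arctan(Cω/λ) = arctan(66.8/8.21) = 1.45 rad.
Time lag = φ / ω = 1.45 / 1.99×10^-7 = 7.27×10^6 s = 84.1 days.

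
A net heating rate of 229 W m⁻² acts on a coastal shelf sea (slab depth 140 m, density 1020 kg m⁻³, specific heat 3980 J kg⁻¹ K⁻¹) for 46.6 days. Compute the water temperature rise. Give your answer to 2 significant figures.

1.6 K

Areal heat capacity C = ρ c_p D = 1020 × 3980 × 140 = 5.68×10^8 J/(m^2 K).
Net heat input Q = F Δt = 229 × (46.6 days × 86400 s/day) = 9.22×10^8 J/m².
ΔT = Q / C = 9.22×10^8 / 5.68×10^8 = 1.62 K.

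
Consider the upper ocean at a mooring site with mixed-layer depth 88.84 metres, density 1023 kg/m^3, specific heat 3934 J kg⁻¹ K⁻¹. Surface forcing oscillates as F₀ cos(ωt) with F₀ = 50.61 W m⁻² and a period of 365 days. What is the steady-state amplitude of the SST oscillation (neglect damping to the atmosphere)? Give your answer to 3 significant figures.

0.710 K

Areal heat capacity C = ρ c_p D = 1023 × 3934 × 88.84 = 3.58×10^8 J/(m²·K).
Angular frequency ω = 2π / T = 2π / 3.15×10^7 s = 1.99×10^-7 s⁻¹.
Cω = 3.58×10^8 × 1.99×10^-7 = 71.2 W/(m²·K).
Amplitude A = F₀ / (Cω) = 50.61 / 71.2 = 0.710 K.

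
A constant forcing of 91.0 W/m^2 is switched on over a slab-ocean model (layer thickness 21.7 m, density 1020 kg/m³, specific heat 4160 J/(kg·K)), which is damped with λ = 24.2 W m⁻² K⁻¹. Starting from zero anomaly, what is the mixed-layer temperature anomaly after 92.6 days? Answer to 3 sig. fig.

Areal heat capacity C = ρ c_p D = 1020 × 4160 × 21.7 = 9.21×10^7 J m⁻² K⁻¹.
τ = C / λ = 9.21×10^7 / 24.2 = 3.80×10^6 s.
Equilibrium anomaly ΔT_eq = F / λ = 91.0 / 24.2 = 3.76 K.
t = 92.6 days = 8.00×10^6 s, so t/τ = 2.10.
ΔT(t) = ΔT_eq (1 − e^(−t/τ)) = 3.76 × (1 − e^−2.10) = 3.30 K.

3.30 K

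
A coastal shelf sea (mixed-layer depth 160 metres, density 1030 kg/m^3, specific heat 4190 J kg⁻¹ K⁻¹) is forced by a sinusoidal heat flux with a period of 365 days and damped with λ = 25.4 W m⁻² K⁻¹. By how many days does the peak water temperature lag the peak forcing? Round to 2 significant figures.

81 days

Areal heat capacity C = ρ c_p D = 1030 × 4190 × 160 = 6.91×10^8 J m⁻² K⁻¹.
ω = 2π / 3.15×10^7 s = 1.99×10^-7 s⁻¹.
Phase lag φ = arctan(Cω/λ) = arctan(138/25.4) = 1.39 rad.
Time lag = φ / ω = 1.39 / 1.99×10^-7 = 6.97×10^6 s = 80.6 days.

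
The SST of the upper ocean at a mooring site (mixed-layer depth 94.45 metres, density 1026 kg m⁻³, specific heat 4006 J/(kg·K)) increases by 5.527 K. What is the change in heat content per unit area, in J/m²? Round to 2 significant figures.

Areal heat capacity C = ρ c_p D = 1026 × 4006 × 94.45 = 3.88×10^8 J/(m^2 K).
ΔQ = C ΔT = 3.88×10^8 × 5.527 = 2.15×10^9 J/m².

2.1×10^9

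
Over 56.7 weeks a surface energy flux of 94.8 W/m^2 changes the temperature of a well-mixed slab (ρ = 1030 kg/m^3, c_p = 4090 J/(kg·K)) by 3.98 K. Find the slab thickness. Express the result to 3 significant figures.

Heat input Q = F Δt = 94.8 × 3.43×10^7 s = 3.25×10^9 J/m².
Required areal heat capacity C = Q / ΔT = 8.17×10^8 J/(m²·K).
Depth D = C / (ρ c_p) = 8.17×10^8 / (1030 × 4090) = 194 m.

194 m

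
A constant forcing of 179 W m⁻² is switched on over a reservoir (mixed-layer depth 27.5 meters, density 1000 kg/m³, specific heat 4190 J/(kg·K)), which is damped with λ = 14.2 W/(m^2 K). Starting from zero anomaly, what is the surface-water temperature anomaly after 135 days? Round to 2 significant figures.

9.6 K

Areal heat capacity C = ρ c_p D = 1000 × 4190 × 27.5 = 1.15×10^8 J/(m^2 K).
τ = C / λ = 1.15×10^8 / 14.2 = 8.11×10^6 s.
Equilibrium anomaly ΔT_eq = F / λ = 179 / 14.2 = 12.6 K.
t = 135 days = 1.17×10^7 s, so t/τ = 1.44.
ΔT(t) = ΔT_eq (1 − e^(−t/τ)) = 12.6 × (1 − e^−1.44) = 9.61 K.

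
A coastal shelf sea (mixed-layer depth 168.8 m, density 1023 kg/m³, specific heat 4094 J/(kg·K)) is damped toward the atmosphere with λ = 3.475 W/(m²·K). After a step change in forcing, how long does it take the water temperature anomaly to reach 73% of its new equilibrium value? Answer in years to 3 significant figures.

8.44 years

Areal heat capacity C = ρ c_p D = 1023 × 4094 × 168.8 = 7.07×10^8 J/(m^2 K).
τ = C / λ = 7.07×10^8 / 3.475 = 2.03×10^8 s.
Fraction reached: 1 − e^(−t/τ) = 0.73 ⇒ t = −τ ln(1 − 0.73) = τ × 1.31.
t = 2.66×10^8 s = 8.44 years.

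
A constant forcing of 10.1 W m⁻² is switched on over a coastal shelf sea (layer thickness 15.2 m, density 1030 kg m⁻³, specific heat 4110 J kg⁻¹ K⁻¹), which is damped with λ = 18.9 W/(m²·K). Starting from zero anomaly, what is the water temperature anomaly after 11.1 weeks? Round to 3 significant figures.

Areal heat capacity C = ρ c_p D = 1030 × 4110 × 15.2 = 6.43×10^7 J/(m^2 K).
τ = C / λ = 6.43×10^7 / 18.9 = 3.40×10^6 s.
Equilibrium anomaly ΔT_eq = F / λ = 10.1 / 18.9 = 0.534 K.
t = 11.1 weeks = 6.71×10^6 s, so t/τ = 1.97.
ΔT(t) = ΔT_eq (1 − e^(−t/τ)) = 0.534 × (1 − e^−1.97) = 0.460 K.

0.460 K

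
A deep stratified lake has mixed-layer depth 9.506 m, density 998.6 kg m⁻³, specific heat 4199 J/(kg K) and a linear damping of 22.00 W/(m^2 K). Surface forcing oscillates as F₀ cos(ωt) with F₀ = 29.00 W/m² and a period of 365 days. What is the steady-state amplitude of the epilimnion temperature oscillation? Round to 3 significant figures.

1.24 K

Areal heat capacity C = ρ c_p D = 998.6 × 4199 × 9.506 = 3.99×10^7 J m⁻² K⁻¹.
Angular frequency ω = 2π / T = 2π / 3.15×10^7 s = 1.99×10^-7 s⁻¹.
√((Cω)² + λ²) = √((7.94)² + 22.00²) = 23.4 W/(m²·K).
Amplitude A = F₀ / √((Cω)²+λ²) = 29.00 / 23.4 = 1.24 K.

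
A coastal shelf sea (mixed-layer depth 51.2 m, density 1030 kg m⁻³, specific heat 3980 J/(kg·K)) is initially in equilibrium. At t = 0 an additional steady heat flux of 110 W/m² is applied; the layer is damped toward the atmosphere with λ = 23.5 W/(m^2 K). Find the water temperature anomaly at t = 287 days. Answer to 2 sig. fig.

4.4 K

Areal heat capacity C = ρ c_p D = 1030 × 3980 × 51.2 = 2.10×10^8 J/(m^2 K).
τ = C / λ = 2.10×10^8 / 23.5 = 8.93×10^6 s.
Equilibrium anomaly ΔT_eq = F / λ = 110 / 23.5 = 4.68 K.
t = 287 days = 2.48×10^7 s, so t/τ = 2.78.
ΔT(t) = ΔT_eq (1 − e^(−t/τ)) = 4.68 × (1 − e^−2.78) = 4.39 K.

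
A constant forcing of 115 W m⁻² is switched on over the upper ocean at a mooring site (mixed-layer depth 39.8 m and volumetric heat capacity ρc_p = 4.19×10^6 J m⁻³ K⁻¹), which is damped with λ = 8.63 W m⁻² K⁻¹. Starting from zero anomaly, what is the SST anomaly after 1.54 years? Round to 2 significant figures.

Areal heat capacity C = ρc_p × D = 4.19×10^6 × 39.8 = 1.67×10^8 J/(m²·K).
τ = C / λ = 1.67×10^8 / 8.63 = 1.93×10^7 s.
Equilibrium anomaly ΔT_eq = F / λ = 115 / 8.63 = 13.3 K.
t = 1.54 years = 4.86×10^7 s, so t/τ = 2.52.
ΔT(t) = ΔT_eq (1 − e^(−t/τ)) = 13.3 × (1 − e^−2.52) = 12.2 K.

12 K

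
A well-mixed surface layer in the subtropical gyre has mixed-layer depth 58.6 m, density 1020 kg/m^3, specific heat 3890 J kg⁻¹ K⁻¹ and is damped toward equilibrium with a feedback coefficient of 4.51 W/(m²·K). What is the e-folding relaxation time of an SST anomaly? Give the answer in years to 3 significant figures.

Areal heat capacity C = ρ c_p D = 1020 × 3890 × 58.6 = 2.33×10^8 J m⁻² K⁻¹.
Relaxation time τ = C / λ = 2.33×10^8 / 4.51 = 5.16×10^7 s.
In years: 5.16×10^7 s / (3.156×10^7 s/year) = 1.63 years.

1.63 years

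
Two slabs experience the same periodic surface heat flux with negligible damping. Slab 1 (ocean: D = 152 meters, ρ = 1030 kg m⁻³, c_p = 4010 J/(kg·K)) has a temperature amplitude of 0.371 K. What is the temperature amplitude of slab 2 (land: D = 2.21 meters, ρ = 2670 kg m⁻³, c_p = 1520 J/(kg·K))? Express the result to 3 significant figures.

C_ocean = 6.28×10^8 J/(m²·K); C_land = 8.97×10^6 J/(m²·K).
A ∝ 1/C ⇒ A_land = A_ocean × C_ocean/C_land = 0.371 × 70.0 = 26.0 K.

26.0 K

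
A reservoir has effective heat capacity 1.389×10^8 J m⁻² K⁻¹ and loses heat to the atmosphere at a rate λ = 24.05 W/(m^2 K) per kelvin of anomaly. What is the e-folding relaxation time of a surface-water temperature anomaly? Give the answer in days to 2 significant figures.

67 days

Areal heat capacity C = 1.389×10^8 J m⁻² K⁻¹ (given).
Relaxation time τ = C / λ = 1.39×10^8 / 24.05 = 5.78×10^6 s.
In days: 5.78×10^6 s / (86400 s/day) = 66.8 days.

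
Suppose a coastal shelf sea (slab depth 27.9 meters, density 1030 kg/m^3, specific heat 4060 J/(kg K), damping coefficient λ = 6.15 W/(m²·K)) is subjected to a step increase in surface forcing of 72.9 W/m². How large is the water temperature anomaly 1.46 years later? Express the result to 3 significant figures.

10.8 K

Areal heat capacity C = ρ c_p D = 1030 × 4060 × 27.9 = 1.17×10^8 J m⁻² K⁻¹.
τ = C / λ = 1.17×10^8 / 6.15 = 1.90×10^7 s.
Equilibrium anomaly ΔT_eq = F / λ = 72.9 / 6.15 = 11.9 K.
t = 1.46 years = 4.61×10^7 s, so t/τ = 2.43.
ΔT(t) = ΔT_eq (1 − e^(−t/τ)) = 11.9 × (1 − e^−2.43) = 10.8 K.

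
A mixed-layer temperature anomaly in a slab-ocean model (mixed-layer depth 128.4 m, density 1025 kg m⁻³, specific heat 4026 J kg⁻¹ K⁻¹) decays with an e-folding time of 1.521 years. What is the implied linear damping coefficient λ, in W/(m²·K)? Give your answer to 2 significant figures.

Areal heat capacity C = ρ c_p D = 1025 × 4026 × 128.4 = 5.30×10^8 J/(m²·K).
τ = 1.521 years = 4.80×10^7 s.
λ = C / τ = 5.30×10^8 / 4.80×10^7 = 11.0 W/(m²·K).

11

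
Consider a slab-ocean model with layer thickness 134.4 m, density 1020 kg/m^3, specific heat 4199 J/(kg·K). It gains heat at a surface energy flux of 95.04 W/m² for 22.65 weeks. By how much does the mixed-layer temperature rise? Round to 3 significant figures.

Areal heat capacity C = ρ c_p D = 1020 × 4199 × 134.4 = 5.76×10^8 J/(m²·K).
Net heat input Q = F Δt = 95.04 × (22.65 weeks × 6.048×10^5 s/week) = 1.30×10^9 J/m².
ΔT = Q / C = 1.30×10^9 / 5.76×10^8 = 2.26 K.

2.26 K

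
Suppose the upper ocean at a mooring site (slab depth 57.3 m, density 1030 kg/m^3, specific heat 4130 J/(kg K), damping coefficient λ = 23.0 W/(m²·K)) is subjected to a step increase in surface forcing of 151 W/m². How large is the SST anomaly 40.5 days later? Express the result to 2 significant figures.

1.8 K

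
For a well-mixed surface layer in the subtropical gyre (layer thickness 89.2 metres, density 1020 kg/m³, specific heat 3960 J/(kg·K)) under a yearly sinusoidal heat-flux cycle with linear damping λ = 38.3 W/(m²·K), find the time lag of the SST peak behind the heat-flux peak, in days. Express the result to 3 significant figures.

62.8 days

Areal heat capacity C = ρ c_p D = 1020 × 3960 × 89.2 = 3.60×10^8 J/(m²·K).
ω = 2π / 3.15×10^7 s = 1.99×10^-7 s⁻¹.
Phase lag φ = arctan(Cω/λ) = arctan(71.8/38.3) = 1.08 rad.
Time lag = φ / ω = 1.08 / 1.99×10^-7 = 5.42×10^6 s = 62.8 days.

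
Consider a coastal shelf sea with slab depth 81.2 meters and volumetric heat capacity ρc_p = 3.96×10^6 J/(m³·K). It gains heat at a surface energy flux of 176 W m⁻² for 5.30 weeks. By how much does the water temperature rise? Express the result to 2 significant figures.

1.8 K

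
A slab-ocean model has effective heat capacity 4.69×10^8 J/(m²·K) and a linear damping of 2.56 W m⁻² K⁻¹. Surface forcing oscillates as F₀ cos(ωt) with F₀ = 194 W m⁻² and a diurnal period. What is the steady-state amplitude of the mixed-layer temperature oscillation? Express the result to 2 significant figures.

0.0057 K

Areal heat capacity C = 4.69×10^8 J/(m²·K) (given).
Angular frequency ω = 2π / T = 2π / 86400 s = 7.27×10^-5 s⁻¹.
√((Cω)² + λ²) = √((34100)² + 2.56²) = 34100 W/(m²·K).
Amplitude A = F₀ / √((Cω)²+λ²) = 194 / 34100 = 0.00569 K.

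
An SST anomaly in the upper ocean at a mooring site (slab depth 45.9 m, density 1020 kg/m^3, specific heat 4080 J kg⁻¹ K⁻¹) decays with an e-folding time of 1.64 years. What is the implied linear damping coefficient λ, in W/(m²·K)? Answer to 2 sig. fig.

Areal heat capacity C = ρ c_p D = 1020 × 4080 × 45.9 = 1.91×10^8 J/(m²·K).
τ = 1.64 years = 5.18×10^7 s.
λ = C / τ = 1.91×10^8 / 5.18×10^7 = 3.69 W/(m²·K).

3.7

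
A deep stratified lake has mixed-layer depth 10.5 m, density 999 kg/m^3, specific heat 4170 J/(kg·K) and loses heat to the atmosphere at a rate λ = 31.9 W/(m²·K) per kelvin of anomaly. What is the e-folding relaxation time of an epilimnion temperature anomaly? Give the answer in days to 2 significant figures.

16 days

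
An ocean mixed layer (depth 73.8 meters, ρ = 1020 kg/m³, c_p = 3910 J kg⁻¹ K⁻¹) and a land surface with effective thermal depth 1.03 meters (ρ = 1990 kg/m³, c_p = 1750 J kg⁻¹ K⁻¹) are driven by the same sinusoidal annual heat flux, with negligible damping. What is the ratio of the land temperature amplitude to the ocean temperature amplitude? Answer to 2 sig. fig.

82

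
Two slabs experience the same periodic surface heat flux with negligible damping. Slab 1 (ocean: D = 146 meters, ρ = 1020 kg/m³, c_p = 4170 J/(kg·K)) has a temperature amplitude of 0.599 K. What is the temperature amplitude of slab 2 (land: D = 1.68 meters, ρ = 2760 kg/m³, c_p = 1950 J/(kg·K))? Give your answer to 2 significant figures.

41 K

C_ocean = 6.21×10^8 J/(m²·K); C_land = 9.04×10^6 J/(m²·K).
A ∝ 1/C ⇒ A_land = A_ocean × C_ocean/C_land = 0.599 × 68.7 = 41.1 K.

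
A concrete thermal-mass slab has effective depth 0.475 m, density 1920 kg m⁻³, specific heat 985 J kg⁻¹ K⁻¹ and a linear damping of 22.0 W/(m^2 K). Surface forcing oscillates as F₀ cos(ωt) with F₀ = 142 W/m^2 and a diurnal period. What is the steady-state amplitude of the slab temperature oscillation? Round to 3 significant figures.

2.06 K

Areal heat capacity C = ρ c_p D = 1920 × 985 × 0.475 = 8.98×10^5 J/(m²·K).
Angular frequency ω = 2π / T = 2π / 86400 s = 7.27×10^-5 s⁻¹.
√((Cω)² + λ²) = √((65.3)² + 22.0²) = 68.9 W/(m²·K).
Amplitude A = F₀ / √((Cω)²+λ²) = 142 / 68.9 = 2.06 K.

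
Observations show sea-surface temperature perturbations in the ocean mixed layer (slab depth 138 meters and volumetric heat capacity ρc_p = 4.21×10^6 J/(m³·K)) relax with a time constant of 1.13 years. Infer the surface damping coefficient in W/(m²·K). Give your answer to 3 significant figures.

16.3

Areal heat capacity C = ρc_p × D = 4.21×10^6 × 138 = 5.81×10^8 J/(m^2 K).
τ = 1.13 years = 3.57×10^7 s.
λ = C / τ = 5.81×10^8 / 3.57×10^7 = 16.3 W/(m²·K).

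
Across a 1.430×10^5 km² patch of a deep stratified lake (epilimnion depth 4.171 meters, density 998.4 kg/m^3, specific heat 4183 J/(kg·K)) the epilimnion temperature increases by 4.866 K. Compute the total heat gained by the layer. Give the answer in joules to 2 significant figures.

1.2×10^19 J

Areal heat capacity C = ρ c_p D = 998.4 × 4183 × 4.171 = 1.74×10^7 J/(m^2 K).
Heat per unit area: q = C ΔT = 1.74×10^7 × 4.866 = 8.48×10^7 J/m².
Total heat: Q = q × A = 8.48×10^7 × (1.430×10^5 × 10⁶ m²) = 1.21×10^19 J.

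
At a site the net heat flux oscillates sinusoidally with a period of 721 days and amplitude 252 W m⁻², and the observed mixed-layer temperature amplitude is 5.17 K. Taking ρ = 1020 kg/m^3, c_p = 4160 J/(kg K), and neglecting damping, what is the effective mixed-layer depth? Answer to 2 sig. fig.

110 m

ω = 2π / 6.23×10^7 s = 1.01×10^-7 s⁻¹.
Required C = F₀ / (A ω) = 252 / (5.17 × 1.01×10^-7) = 4.83×10^8 J/(m²·K).
D = C / (ρ c_p) = 4.83×10^8 / (1020 × 4160) = 114 m.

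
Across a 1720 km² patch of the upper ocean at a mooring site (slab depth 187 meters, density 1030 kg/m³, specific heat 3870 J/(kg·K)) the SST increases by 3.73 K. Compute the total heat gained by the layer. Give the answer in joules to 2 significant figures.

Areal heat capacity C = ρ c_p D = 1030 × 3870 × 187 = 7.45×10^8 J/(m²·K).
Heat per unit area: q = C ΔT = 7.45×10^8 × 3.73 = 2.78×10^9 J/m².
Total heat: Q = q × A = 2.78×10^9 × (1720 × 10⁶ m²) = 4.78×10^18 J.

4.8×10^18 J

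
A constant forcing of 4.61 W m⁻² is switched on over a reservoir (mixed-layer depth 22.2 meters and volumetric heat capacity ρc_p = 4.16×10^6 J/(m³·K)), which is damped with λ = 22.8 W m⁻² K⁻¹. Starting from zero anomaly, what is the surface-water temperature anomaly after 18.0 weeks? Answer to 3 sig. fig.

0.188 K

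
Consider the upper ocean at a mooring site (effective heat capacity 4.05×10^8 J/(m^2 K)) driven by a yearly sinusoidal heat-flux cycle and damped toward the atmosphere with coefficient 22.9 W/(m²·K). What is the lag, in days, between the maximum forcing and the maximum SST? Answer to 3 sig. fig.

75.2 days

Areal heat capacity C = 4.05×10^8 J/(m^2 K) (given).
ω = 2π / 3.15×10^7 s = 1.99×10^-7 s⁻¹.
Phase lag φ = arctan(Cω/λ) = arctan(80.7/22.9) = 1.29 rad.
Time lag = φ / ω = 1.29 / 1.99×10^-7 = 6.50×10^6 s = 75.2 days.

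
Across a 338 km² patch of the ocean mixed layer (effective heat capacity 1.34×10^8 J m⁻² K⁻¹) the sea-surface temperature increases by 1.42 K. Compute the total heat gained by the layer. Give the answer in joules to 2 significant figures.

6.4×10^16 J

Areal heat capacity C = 1.34×10^8 J m⁻² K⁻¹ (given).
Heat per unit area: q = C ΔT = 1.34×10^8 × 1.42 = 1.90×10^8 J/m².
Total heat: Q = q × A = 1.90×10^8 × (338 × 10⁶ m²) = 6.43×10^16 J.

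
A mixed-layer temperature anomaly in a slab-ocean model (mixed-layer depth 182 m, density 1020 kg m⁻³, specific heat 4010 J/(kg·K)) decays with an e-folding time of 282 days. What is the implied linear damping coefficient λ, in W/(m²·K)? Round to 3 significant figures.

30.6

Areal heat capacity C = ρ c_p D = 1020 × 4010 × 182 = 7.44×10^8 J m⁻² K⁻¹.
τ = 282 days = 2.44×10^7 s.
λ = C / τ = 7.44×10^8 / 2.44×10^7 = 30.6 W/(m²·K).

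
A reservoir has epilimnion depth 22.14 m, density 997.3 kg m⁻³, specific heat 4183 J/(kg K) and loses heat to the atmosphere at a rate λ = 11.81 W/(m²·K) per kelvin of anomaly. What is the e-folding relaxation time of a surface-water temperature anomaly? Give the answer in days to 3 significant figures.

Areal heat capacity C = ρ c_p D = 997.3 × 4183 × 22.14 = 9.24×10^7 J/(m^2 K).
Relaxation time τ = C / λ = 9.24×10^7 / 11.81 = 7.82×10^6 s.
In days: 7.82×10^6 s / (86400 s/day) = 90.5 days.

90.5 days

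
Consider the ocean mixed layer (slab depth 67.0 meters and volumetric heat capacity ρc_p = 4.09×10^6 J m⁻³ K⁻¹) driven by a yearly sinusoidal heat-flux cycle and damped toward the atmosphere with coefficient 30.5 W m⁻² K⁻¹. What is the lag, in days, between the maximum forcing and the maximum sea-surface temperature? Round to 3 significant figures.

61.7 days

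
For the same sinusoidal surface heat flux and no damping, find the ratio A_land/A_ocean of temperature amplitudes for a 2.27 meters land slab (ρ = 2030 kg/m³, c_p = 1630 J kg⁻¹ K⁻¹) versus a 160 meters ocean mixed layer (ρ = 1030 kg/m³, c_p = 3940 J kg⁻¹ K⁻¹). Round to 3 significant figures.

C_ocean = 1030 × 3940 × 160 = 6.49×10^8 J/(m²·K).
C_land = 2030 × 1630 × 2.27 = 7.51×10^6 J/(m²·K).
Undamped amplitude ∝ 1/C, so A_land/A_ocean = C_ocean/C_land = 86.4.

86.4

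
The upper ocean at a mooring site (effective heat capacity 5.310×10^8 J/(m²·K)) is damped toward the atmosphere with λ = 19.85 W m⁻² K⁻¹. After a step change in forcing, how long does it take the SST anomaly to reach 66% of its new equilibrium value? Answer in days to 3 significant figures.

Areal heat capacity C = 5.310×10^8 J/(m²·K) (given).
τ = C / λ = 5.31×10^8 / 19.85 = 2.68×10^7 s.
Fraction reached: 1 − e^(−t/τ) = 0.66 ⇒ t = −τ ln(1 − 0.66) = τ × 1.08.
t = 2.89×10^7 s = 334 days.

334 days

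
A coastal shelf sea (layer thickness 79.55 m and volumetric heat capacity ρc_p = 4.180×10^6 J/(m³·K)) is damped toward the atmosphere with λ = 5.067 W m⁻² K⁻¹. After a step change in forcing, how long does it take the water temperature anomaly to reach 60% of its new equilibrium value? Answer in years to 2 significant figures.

1.9 years

Areal heat capacity C = ρc_p × D = 4.180×10^6 × 79.55 = 3.33×10^8 J/(m^2 K).
τ = C / λ = 3.33×10^8 / 5.067 = 6.56×10^7 s.
Fraction reached: 1 − e^(−t/τ) = 0.60 ⇒ t = −τ ln(1 − 0.60) = τ × 0.916.
t = 6.01×10^7 s = 1.91 years.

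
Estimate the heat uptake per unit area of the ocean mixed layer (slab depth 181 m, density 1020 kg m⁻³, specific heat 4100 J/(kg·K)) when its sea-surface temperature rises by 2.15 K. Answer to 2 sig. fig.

Areal heat capacity C = ρ c_p D = 1020 × 4100 × 181 = 7.57×10^8 J m⁻² K⁻¹.
ΔQ = C ΔT = 7.57×10^8 × 2.15 = 1.63×10^9 J/m².

1.6×10^9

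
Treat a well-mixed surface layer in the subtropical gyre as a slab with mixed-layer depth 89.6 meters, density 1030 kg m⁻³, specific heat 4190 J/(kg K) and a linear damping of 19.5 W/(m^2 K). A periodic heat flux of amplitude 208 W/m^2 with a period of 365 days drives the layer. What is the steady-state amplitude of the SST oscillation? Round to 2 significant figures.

Areal heat capacity C = ρ c_p D = 1030 × 4190 × 89.6 = 3.87×10^8 J m⁻² K⁻¹.
Angular frequency ω = 2π / T = 2π / 3.15×10^7 s = 1.99×10^-7 s⁻¹.
√((Cω)² + λ²) = √((77.0)² + 19.5²) = 79.5 W/(m²·K).
Amplitude A = F₀ / √((Cω)²+λ²) = 208 / 79.5 = 2.62 K.

2.6 K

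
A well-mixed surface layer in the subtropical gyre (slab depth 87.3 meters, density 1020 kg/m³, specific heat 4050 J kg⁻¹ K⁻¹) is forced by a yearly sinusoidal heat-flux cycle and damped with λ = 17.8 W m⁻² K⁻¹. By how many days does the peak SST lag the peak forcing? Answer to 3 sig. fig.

77.1 days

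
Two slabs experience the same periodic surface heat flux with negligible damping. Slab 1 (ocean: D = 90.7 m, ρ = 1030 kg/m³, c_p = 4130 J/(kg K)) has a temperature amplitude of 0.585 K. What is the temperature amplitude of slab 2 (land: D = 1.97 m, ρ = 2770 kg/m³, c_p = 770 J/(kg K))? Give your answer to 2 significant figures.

54 K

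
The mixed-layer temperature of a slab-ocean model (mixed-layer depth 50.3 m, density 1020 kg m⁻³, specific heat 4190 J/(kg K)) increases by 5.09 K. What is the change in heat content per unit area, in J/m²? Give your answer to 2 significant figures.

Areal heat capacity C = ρ c_p D = 1020 × 4190 × 50.3 = 2.15×10^8 J/(m²·K).
ΔQ = C ΔT = 2.15×10^8 × 5.09 = 1.09×10^9 J/m².

1.1×10^9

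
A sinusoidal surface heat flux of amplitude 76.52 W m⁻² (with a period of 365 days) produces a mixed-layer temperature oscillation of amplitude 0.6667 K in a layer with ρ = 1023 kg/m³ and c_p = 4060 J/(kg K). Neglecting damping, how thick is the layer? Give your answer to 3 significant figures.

ω = 2π / 3.15×10^7 s = 1.99×10^-7 s⁻¹.
Required C = F₀ / (A ω) = 76.52 / (0.6667 × 1.99×10^-7) = 5.76×10^8 J/(m²·K).
D = C / (ρ c_p) = 5.76×10^8 / (1023 × 4060) = 139 m.

139 m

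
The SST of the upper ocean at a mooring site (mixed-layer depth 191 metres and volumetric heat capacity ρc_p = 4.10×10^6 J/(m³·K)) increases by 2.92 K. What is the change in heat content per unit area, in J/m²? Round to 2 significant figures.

2.3×10^9

Areal heat capacity C = ρc_p × D = 4.10×10^6 × 191 = 7.83×10^8 J/(m^2 K).
ΔQ = C ΔT = 7.83×10^8 × 2.92 = 2.29×10^9 J/m².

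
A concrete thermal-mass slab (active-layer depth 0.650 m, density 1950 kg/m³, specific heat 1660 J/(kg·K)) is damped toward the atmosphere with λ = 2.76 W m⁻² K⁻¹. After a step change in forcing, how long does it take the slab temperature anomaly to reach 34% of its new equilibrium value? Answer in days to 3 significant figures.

3.67 days

Areal heat capacity C = ρ c_p D = 1950 × 1660 × 0.650 = 2.10×10^6 J/(m^2 K).
τ = C / λ = 2.10×10^6 / 2.76 = 7.62×10^5 s.
Fraction reached: 1 − e^(−t/τ) = 0.34 ⇒ t = −τ ln(1 − 0.34) = τ × 0.416.
t = 3.17×10^5 s = 3.67 days.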